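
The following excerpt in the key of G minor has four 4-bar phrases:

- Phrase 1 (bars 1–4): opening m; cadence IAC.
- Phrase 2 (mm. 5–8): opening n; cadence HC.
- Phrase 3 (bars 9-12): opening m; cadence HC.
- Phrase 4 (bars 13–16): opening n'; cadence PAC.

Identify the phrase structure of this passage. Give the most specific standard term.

parallel double period

Four phrases in two halves: the first half (measures 1–8) ends with a half cadence, the second (mm. 9-16) with a perfect authentic cadence — a large antecedent–consequent pair, i.e. a double period.
Phrase 3 begins with the same material as phrase 1, making it parallel.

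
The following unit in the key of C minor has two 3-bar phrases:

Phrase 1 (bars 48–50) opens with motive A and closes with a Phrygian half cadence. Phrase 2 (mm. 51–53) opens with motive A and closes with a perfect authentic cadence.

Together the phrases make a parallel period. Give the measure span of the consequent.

measures 51–53

The phrase ending with the weaker cadence (Phrygian half cadence) is the antecedent; the one ending more conclusively (perfect authentic cadence) is the consequent. The consequent is measures 51–53.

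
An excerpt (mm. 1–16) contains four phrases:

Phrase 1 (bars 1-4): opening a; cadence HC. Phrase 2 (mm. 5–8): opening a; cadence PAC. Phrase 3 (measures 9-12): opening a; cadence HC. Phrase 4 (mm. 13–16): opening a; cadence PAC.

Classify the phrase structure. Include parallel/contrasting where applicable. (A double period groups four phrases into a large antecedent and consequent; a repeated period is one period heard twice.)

The cadence pattern HC–PAC–HC–PAC is weak–strong twice, and phrases 3–4 restate phrases 1–2: a period heard twice, not a double period (which would end weakly at phrase 2).

repeated period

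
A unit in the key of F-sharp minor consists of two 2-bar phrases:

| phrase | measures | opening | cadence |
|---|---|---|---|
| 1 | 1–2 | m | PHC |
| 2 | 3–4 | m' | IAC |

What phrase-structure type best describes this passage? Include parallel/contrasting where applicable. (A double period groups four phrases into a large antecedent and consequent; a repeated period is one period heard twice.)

Phrase 1 ends with a Phrygian half cadence (weaker) and phrase 2 with an imperfect authentic cadence (stronger): antecedent + consequent = a period.
The two phrases open with the same material (m / m'), so the period is parallel.

parallel period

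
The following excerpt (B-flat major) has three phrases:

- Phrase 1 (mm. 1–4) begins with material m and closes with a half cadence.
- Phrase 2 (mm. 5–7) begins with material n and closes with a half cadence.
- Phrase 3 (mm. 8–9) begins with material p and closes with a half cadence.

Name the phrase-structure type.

The final phrase closes with a half cadence, which is not stronger than the preceding half cadence; the 3 phrases lack an overall antecedent–consequent design and so form a phrase group.

phrase group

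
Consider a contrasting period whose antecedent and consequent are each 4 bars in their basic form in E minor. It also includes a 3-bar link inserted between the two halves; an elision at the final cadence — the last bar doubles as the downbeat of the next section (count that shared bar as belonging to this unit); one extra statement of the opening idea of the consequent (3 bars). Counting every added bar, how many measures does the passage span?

14 measures

Basic contrasting period: 4 + 4 = 8 bars.
8 (basic form) + 3 (link) + 3 (extra statement) = 14.
The elision shares a bar with the next section but does not change this unit's count.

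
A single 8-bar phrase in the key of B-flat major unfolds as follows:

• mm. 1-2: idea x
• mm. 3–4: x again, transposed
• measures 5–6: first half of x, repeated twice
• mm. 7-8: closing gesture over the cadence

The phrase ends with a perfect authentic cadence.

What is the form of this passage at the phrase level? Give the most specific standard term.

Basic idea (mm. 1–2) + its repetition (mm. 3–4) form the presentation; fragmentation and cadence (bars 5-8) form the continuation — the 8-bar whole is a sentence.

sentence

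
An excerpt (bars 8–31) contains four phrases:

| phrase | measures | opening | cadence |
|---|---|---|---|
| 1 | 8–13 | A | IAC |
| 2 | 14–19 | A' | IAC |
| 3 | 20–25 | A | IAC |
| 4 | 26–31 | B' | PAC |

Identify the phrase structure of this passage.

parallel double period

Four phrases in two halves: the first half (mm. 8–19) ends with an imperfect authentic cadence, the second (mm. 20–31) with a perfect authentic cadence — a large antecedent–consequent pair, i.e. a double period.
Phrase 3 begins with the same material as phrase 1, making it parallel.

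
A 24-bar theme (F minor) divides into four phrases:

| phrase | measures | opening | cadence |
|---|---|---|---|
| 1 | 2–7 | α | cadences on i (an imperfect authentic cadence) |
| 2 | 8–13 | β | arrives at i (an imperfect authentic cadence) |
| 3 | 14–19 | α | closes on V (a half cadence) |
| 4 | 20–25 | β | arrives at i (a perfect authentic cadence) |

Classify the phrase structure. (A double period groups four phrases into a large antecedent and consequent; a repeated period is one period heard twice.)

Four phrases in two halves: the first half (mm. 2–13) ends with an imperfect authentic cadence, the second (measures 14-25) with a perfect authentic cadence — a large antecedent–consequent pair, i.e. a double period.
Phrase 3 begins with the same material as phrase 1, making it parallel.

parallel double period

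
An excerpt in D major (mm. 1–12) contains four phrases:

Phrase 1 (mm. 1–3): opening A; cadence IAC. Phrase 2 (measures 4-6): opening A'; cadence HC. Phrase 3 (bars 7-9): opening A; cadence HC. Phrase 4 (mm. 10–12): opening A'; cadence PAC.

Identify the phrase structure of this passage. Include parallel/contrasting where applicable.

Four phrases in two halves: the first half (mm. 1–6) ends with a half cadence, the second (mm. 7–12) with a perfect authentic cadence — a large antecedent–consequent pair, i.e. a double period.
Phrase 3 begins with the same material as phrase 1, making it parallel.

parallel double period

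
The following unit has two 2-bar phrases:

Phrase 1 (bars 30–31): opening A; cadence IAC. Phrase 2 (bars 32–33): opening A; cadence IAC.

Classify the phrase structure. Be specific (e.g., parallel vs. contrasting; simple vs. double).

Both phrases have the same opening (A) and the same cadence (imperfect authentic cadence): the second is a restatement, not a consequent, so this is a repeated phrase rather than a period.

repeated phrase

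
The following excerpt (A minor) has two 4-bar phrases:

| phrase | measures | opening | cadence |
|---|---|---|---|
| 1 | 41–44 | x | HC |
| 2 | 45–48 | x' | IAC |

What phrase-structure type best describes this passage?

parallel period

Phrase 1 ends with a half cadence (weaker) and phrase 2 with an imperfect authentic cadence (stronger): antecedent + consequent = a period.
The two phrases open with the same material (x / x'), so the period is parallel.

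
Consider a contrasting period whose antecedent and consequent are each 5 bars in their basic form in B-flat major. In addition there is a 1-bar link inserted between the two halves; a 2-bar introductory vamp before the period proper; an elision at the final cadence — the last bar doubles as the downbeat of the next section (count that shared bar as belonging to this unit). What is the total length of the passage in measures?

13 measures

Basic contrasting period: 5 + 5 = 10 bars.
10 (basic form) + 1 (link) + 2 (introduction) = 13.
The elision shares a bar with the next section but does not change this unit's count.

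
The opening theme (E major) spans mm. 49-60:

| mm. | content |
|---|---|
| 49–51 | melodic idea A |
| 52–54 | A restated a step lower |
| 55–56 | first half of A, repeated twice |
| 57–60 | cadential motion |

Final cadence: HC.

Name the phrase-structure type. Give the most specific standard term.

Basic idea (mm. 49–51) + its repetition (measures 52-54) form the presentation; fragmentation and cadence (mm. 55-60) form the continuation — the 12-bar whole is a sentence.

sentence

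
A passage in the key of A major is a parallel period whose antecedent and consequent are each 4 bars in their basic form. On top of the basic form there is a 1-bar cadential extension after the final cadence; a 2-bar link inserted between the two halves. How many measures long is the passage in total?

Basic parallel period: 4 + 4 = 8 bars.
8 (basic form) + 1 (cadential extension) + 2 (link) = 11.

11 measures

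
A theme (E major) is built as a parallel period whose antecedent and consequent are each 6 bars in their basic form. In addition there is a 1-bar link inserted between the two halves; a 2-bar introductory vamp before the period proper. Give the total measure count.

Basic parallel period: 6 + 6 = 12 bars.
12 (basic form) + 1 (link) + 2 (introduction) = 15.

15 measures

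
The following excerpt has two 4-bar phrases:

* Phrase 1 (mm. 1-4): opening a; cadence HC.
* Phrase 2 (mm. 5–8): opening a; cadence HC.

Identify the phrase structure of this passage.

Both phrases have the same opening (a) and the same cadence (half cadence): the second is a restatement, not a consequent, so this is a repeated phrase rather than a period.

repeated phrase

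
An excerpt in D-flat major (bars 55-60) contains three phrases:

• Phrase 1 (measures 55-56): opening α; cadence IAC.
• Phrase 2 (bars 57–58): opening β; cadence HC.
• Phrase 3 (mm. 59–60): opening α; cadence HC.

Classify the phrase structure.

The final phrase closes with a half cadence, which is not stronger than the preceding half cadence; the 3 phrases lack an overall antecedent–consequent design and so form a phrase group.

phrase group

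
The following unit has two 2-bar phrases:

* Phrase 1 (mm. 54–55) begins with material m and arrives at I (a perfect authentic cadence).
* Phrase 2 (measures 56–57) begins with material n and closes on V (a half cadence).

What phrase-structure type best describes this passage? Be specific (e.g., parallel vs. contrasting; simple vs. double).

The second phrase closes with a half cadence, which is not stronger than the first phrase's perfect authentic cadence; without a weak→strong cadential pair there is no antecedent–consequent relationship, so this is a phrase group rather than a period.

phrase group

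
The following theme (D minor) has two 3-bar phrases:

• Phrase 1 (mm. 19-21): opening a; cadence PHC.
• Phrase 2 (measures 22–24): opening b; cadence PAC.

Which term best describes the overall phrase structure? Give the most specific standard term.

Phrase 1 ends with a Phrygian half cadence (weaker) and phrase 2 with a perfect authentic cadence (stronger): antecedent + consequent = a period.
The two phrases open with different material (a / b), so the period is contrasting.

contrasting period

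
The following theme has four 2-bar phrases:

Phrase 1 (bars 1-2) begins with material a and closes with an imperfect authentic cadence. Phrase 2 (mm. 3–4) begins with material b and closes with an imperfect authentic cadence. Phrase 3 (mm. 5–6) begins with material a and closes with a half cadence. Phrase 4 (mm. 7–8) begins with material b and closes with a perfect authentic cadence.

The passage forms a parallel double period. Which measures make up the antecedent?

measures 1–4

In a double period the first pair of phrases (ending imperfect authentic cadence) is the large antecedent and the second pair (ending perfect authentic cadence) is the large consequent; the antecedent is measures 1–4.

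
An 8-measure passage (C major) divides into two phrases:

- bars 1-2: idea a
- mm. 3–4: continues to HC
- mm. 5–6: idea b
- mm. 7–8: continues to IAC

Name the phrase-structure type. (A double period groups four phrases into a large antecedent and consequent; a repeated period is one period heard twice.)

Phrase 1 ends with a half cadence (weaker) and phrase 2 with an imperfect authentic cadence (stronger): antecedent + consequent = a period.
The two phrases open with different material (a / b), so the period is contrasting.

contrasting period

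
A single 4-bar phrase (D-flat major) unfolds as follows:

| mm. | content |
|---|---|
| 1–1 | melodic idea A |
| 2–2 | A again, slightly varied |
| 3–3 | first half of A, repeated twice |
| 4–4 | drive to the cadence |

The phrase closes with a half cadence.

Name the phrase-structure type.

sentence

Basic idea (bar 1) + its repetition (m. 2) form the presentation; fragmentation and cadence (mm. 3–4) form the continuation — the 4-bar whole is a sentence.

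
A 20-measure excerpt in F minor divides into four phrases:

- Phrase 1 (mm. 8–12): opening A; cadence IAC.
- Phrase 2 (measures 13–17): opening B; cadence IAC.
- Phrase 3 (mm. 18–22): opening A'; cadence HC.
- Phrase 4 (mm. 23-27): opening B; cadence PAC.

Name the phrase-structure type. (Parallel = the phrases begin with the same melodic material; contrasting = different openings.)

parallel double period

Four phrases in two halves: the first half (measures 8–17) ends with an imperfect authentic cadence, the second (mm. 18–27) with a perfect authentic cadence — a large antecedent–consequent pair, i.e. a double period.
Phrase 3 begins with the same material as phrase 1, making it parallel.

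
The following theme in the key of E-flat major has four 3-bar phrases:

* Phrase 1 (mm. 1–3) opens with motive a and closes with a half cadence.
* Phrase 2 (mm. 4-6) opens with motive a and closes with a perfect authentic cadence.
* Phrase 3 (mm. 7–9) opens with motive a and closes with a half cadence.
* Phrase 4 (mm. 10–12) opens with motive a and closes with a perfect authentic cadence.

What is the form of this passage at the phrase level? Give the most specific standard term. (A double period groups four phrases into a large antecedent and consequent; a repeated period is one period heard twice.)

The cadence pattern HC–PAC–HC–PAC is weak–strong twice, and phrases 3–4 restate phrases 1–2: a period heard twice, not a double period (which would end weakly at phrase 2).

repeated period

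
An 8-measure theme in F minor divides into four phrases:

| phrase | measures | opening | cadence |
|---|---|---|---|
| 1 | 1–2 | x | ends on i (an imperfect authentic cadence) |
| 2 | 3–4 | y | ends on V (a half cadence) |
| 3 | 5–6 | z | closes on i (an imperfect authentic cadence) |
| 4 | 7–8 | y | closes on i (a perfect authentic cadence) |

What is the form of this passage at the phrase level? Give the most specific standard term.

Four phrases in two halves: the first half (mm. 1–4) ends with a half cadence, the second (bars 5–8) with a perfect authentic cadence — a large antecedent–consequent pair, i.e. a double period.
Phrase 3 begins with different material from phrase 1, making it contrasting.

contrasting double period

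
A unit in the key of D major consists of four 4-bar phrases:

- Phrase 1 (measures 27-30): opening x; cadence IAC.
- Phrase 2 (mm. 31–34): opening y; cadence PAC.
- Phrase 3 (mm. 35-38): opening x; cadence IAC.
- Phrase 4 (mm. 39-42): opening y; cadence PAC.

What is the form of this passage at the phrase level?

The cadence pattern IAC–PAC–IAC–PAC is weak–strong twice, and phrases 3–4 restate phrases 1–2: a period heard twice, not a double period (which would end weakly at phrase 2).

repeated period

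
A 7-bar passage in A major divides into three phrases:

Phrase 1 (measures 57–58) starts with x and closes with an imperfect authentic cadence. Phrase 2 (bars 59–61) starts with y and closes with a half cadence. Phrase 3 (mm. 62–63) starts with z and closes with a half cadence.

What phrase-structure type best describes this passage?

phrase group

The final phrase closes with a half cadence, which is not stronger than the preceding half cadence; the 3 phrases lack an overall antecedent–consequent design and so form a phrase group.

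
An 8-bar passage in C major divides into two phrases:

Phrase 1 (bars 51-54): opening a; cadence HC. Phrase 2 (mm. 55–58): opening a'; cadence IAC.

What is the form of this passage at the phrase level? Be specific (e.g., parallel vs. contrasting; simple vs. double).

parallel period

Phrase 1 ends with a half cadence (weaker) and phrase 2 with an imperfect authentic cadence (stronger): antecedent + consequent = a period.
The two phrases open with the same material (a / a'), so the period is parallel.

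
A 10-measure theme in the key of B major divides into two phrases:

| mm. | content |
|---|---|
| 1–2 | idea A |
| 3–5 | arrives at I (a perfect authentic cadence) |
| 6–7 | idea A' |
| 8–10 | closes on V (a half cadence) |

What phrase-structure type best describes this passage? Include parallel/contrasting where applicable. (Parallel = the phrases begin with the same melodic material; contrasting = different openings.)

The second phrase closes with a half cadence, which is not stronger than the first phrase's perfect authentic cadence; without a weak→strong cadential pair there is no antecedent–consequent relationship, so this is a phrase group rather than a period.

phrase group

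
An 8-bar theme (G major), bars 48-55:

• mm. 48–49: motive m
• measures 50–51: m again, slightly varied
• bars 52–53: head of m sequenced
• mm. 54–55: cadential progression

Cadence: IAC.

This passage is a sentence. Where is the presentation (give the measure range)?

The presentation of a sentence is the basic idea (mm. 48-49) plus its repetition (mm. 50–51); the presentation is therefore mm. 48–51.

measures 48–51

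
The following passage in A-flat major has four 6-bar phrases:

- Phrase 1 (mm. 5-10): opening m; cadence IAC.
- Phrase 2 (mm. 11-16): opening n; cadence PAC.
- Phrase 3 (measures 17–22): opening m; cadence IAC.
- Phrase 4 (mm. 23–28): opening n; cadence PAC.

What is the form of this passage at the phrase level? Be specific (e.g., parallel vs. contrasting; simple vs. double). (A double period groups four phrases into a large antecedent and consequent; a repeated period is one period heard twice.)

The cadence pattern IAC–PAC–IAC–PAC is weak–strong twice, and phrases 3–4 restate phrases 1–2: a period heard twice, not a double period (which would end weakly at phrase 2).

repeated period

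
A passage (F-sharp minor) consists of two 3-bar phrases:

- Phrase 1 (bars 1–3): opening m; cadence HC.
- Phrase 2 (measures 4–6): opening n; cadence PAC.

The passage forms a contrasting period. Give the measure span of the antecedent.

The antecedent is the phrase ending with the weaker cadence (half cadence, phrase 1) and the consequent the one ending more conclusively (perfect authentic cadence, phrase 2); the antecedent is mm. 1–3.

measures 1–3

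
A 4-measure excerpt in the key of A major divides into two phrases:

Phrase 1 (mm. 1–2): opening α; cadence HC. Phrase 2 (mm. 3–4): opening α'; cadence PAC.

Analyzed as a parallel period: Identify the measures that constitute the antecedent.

The antecedent is the phrase ending with the weaker cadence (half cadence, phrase 1) and the consequent the one ending more conclusively (perfect authentic cadence, phrase 2); the antecedent is measures 1–2.

measures 1–2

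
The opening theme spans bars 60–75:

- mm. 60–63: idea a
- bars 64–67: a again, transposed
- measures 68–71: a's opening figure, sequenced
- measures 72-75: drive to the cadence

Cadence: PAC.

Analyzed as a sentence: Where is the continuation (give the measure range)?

After the presentation (bars 60–67), the continuation covers the fragmentation through the cadence: mm. 68–75.

measures 68–75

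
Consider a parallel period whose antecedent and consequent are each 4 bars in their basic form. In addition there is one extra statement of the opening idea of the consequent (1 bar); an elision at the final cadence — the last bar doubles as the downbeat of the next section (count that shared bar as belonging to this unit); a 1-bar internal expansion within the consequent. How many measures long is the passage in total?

10 measures

Basic parallel period: 4 + 4 = 8 bars.
8 (basic form) + 1 (extra statement) + 1 (internal expansion) = 10.
The elision shares a bar with the next section but does not change this unit's count.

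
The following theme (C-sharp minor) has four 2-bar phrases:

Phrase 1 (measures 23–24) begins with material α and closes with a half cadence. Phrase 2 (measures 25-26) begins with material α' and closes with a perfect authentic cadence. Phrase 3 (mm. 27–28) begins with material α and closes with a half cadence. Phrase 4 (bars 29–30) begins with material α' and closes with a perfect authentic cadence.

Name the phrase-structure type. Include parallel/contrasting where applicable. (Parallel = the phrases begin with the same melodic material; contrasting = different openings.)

repeated period

The cadence pattern HC–PAC–HC–PAC is weak–strong twice, and phrases 3–4 restate phrases 1–2: a period heard twice, not a double period (which would end weakly at phrase 2).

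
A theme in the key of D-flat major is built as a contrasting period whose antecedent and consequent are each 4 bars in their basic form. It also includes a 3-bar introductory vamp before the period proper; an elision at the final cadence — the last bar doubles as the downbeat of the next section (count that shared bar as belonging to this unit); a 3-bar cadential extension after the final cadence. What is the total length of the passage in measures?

14 measures

Basic contrasting period: 4 + 4 = 8 bars.
8 (basic form) + 3 (introduction) + 3 (cadential extension) = 14.
The elision shares a bar with the next section but does not change this unit's count.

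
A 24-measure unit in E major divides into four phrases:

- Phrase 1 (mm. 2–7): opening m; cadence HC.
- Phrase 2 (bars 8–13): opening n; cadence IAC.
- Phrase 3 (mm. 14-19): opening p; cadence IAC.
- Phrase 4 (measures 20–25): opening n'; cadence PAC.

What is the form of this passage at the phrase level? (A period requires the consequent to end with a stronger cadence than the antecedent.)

contrasting double period

Four phrases in two halves: the first half (measures 2–13) ends with an imperfect authentic cadence, the second (mm. 14–25) with a perfect authentic cadence — a large antecedent–consequent pair, i.e. a double period.
Phrase 3 begins with different material from phrase 1, making it contrasting.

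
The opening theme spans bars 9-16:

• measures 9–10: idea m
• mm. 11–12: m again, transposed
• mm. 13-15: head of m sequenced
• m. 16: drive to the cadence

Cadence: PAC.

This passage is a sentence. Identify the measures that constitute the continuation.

After the presentation (measures 9–12), the continuation covers the fragmentation through the cadence: mm. 13–16.

measures 13–16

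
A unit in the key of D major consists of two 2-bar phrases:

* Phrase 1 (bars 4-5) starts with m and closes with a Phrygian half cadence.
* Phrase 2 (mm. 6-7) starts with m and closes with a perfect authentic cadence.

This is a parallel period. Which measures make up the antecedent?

measures 4–5

The phrase ending with the weaker cadence (Phrygian half cadence) is the antecedent; the one ending more conclusively (perfect authentic cadence) is the consequent. The antecedent is measures 4–5.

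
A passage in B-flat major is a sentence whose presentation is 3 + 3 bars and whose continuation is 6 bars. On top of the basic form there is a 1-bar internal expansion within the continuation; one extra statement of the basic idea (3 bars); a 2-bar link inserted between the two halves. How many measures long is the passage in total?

18 measures

Basic sentence: 3 + 3 + 6 = 12 bars.
12 (basic form) + 1 (internal expansion) + 3 (extra statement) + 2 (link) = 18.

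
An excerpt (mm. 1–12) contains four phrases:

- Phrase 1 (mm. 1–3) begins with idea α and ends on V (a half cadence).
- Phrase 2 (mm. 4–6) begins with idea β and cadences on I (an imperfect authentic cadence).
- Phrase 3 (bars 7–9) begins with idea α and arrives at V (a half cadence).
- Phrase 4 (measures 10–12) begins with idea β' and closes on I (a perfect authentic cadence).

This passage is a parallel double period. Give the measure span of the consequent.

In a double period the four phrases pair into a large antecedent (phrases 1–2, ending imperfect authentic cadence) and a large consequent (phrases 3–4, ending perfect authentic cadence). The consequent spans bars 7-12.

measures 7–12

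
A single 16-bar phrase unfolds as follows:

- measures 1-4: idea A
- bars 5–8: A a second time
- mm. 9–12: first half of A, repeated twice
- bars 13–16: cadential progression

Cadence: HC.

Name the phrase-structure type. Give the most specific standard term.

Basic idea (bars 1–4) + its repetition (mm. 5–8) form the presentation; fragmentation and cadence (mm. 9–16) form the continuation — the 16-bar whole is a sentence.

sentence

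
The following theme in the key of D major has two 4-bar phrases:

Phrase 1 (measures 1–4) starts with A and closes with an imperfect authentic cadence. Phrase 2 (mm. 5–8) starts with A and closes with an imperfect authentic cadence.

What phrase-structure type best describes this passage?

repeated phrase

Both phrases have the same opening (A) and the same cadence (imperfect authentic cadence): the second is a restatement, not a consequent, so this is a repeated phrase rather than a period.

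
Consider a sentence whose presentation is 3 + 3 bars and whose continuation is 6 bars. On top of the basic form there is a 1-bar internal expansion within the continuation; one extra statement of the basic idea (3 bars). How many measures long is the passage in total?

16 measures

Basic sentence: 3 + 3 + 6 = 12 bars.
12 (basic form) + 1 (internal expansion) + 3 (extra statement) = 16.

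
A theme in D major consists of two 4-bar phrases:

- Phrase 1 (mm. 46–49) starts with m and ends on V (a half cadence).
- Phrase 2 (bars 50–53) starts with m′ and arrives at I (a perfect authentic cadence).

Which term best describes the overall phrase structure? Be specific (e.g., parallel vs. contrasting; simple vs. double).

parallel period

Phrase 1 ends with a half cadence (weaker) and phrase 2 with a perfect authentic cadence (stronger): antecedent + consequent = a period.
The two phrases open with the same material (m / m′), so the period is parallel.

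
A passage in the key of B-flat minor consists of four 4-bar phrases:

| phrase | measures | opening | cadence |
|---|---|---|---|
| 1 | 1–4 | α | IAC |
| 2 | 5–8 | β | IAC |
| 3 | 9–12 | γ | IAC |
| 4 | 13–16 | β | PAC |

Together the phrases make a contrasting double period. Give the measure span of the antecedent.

measures 1–8

In a double period the first pair of phrases (ending imperfect authentic cadence) is the large antecedent and the second pair (ending perfect authentic cadence) is the large consequent; the antecedent is measures 1–8.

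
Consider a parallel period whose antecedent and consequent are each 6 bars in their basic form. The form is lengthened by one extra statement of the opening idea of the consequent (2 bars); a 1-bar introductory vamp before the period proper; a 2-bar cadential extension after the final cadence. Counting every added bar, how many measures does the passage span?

Basic parallel period: 6 + 6 = 12 bars.
12 (basic form) + 2 (extra statement) + 1 (introduction) + 2 (cadential extension) = 17.

17 measures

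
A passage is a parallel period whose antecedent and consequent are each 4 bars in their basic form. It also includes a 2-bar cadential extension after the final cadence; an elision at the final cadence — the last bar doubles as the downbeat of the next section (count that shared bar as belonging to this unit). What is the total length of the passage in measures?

Basic parallel period: 4 + 4 = 8 bars.
8 (basic form) + 2 (cadential extension) = 10.
The elision shares a bar with the next section but does not change this unit's count.

10 measures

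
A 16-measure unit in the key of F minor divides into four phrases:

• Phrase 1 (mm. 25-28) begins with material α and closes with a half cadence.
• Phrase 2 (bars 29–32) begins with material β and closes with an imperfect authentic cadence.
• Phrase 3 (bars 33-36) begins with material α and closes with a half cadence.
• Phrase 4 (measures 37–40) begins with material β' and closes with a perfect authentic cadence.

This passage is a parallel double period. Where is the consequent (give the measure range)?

measures 33–40

In a double period the four phrases pair into a large antecedent (phrases 1–2, ending imperfect authentic cadence) and a large consequent (phrases 3–4, ending perfect authentic cadence). The consequent spans bars 33–40.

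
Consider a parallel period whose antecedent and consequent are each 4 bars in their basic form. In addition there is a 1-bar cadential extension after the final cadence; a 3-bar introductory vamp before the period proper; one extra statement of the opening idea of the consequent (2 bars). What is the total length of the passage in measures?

14 measures

Basic parallel period: 4 + 4 = 8 bars.
8 (basic form) + 1 (cadential extension) + 3 (introduction) + 2 (extra statement) = 14.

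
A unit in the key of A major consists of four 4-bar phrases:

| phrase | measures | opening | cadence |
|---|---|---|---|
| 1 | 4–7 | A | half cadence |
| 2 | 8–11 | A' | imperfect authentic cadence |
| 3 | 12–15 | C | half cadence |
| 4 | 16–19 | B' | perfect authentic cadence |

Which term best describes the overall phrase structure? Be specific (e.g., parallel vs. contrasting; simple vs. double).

Four phrases in two halves: the first half (bars 4–11) ends with an imperfect authentic cadence, the second (measures 12–19) with a perfect authentic cadence — a large antecedent–consequent pair, i.e. a double period.
Phrase 3 begins with different material from phrase 1, making it contrasting.

contrasting double period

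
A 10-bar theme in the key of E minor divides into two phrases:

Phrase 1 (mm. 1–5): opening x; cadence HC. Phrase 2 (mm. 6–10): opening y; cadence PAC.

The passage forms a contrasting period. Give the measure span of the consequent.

measures 6–10

The phrase ending with the weaker cadence (half cadence) is the antecedent; the one ending more conclusively (perfect authentic cadence) is the consequent. The consequent is measures 6–10.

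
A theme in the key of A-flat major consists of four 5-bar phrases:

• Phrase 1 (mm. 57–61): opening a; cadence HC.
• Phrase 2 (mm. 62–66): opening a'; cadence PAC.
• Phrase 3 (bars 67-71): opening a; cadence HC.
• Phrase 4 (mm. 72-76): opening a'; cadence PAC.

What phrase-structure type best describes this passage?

The cadence pattern HC–PAC–HC–PAC is weak–strong twice, and phrases 3–4 restate phrases 1–2: a period heard twice, not a double period (which would end weakly at phrase 2).

repeated period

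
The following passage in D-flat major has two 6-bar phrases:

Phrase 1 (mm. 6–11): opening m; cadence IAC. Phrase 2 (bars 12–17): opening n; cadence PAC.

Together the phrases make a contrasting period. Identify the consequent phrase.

phrase 2

The phrase ending with the weaker cadence (imperfect authentic cadence) is the antecedent; the one ending more conclusively (perfect authentic cadence) is the consequent. The consequent is phrase 2.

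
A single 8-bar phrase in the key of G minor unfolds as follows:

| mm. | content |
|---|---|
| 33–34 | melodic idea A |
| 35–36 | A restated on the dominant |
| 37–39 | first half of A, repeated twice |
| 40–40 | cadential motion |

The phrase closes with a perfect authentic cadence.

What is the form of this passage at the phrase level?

Basic idea (mm. 33–34) + its repetition (measures 35–36) form the presentation; fragmentation and cadence (bars 37-40) form the continuation — the 8-bar whole is a sentence.

sentence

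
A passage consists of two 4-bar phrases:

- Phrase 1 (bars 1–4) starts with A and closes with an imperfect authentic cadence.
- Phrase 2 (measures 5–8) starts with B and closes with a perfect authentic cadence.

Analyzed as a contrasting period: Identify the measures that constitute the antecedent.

The antecedent is the phrase ending with the weaker cadence (imperfect authentic cadence, phrase 1) and the consequent the one ending more conclusively (perfect authentic cadence, phrase 2); the antecedent is mm. 1-4.

measures 1–4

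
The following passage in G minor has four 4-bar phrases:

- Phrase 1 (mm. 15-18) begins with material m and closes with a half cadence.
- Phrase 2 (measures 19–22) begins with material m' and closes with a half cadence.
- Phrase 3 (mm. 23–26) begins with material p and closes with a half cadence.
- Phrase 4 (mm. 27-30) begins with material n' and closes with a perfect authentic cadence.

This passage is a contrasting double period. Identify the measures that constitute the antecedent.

In a double period the four phrases pair into a large antecedent (phrases 1–2, ending half cadence) and a large consequent (phrases 3–4, ending perfect authentic cadence). The antecedent spans bars 15–22.

measures 15–22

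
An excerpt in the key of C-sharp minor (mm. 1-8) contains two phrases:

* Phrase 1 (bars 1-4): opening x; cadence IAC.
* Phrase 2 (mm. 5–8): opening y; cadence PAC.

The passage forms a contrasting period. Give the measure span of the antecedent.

measures 1–4

The antecedent is the phrase ending with the weaker cadence (imperfect authentic cadence, phrase 1) and the consequent the one ending more conclusively (perfect authentic cadence, phrase 2); the antecedent is mm. 1–4.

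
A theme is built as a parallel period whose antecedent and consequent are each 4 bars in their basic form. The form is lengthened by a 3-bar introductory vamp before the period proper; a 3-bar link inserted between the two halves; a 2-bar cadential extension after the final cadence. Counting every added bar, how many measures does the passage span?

16 measures

Basic parallel period: 4 + 4 = 8 bars.
8 (basic form) + 3 (introduction) + 3 (link) + 2 (cadential extension) = 16.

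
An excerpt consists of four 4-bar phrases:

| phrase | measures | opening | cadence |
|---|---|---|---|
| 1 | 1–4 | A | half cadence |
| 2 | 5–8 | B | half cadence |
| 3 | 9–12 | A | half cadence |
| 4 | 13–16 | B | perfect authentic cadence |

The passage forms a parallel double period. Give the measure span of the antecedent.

In a double period the first pair of phrases (ending half cadence) is the large antecedent and the second pair (ending perfect authentic cadence) is the large consequent; the antecedent is measures 1–8.

measures 1–8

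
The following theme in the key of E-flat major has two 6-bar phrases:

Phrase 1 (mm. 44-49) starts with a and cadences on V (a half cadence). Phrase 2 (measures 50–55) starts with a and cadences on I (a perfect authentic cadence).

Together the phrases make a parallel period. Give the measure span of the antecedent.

The phrase ending with the weaker cadence (half cadence) is the antecedent; the one ending more conclusively (perfect authentic cadence) is the consequent. The antecedent is measures 44–49.

measures 44–49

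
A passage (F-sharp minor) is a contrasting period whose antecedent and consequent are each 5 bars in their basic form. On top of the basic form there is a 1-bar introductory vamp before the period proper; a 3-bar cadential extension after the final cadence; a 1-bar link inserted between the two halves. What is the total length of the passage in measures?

Basic contrasting period: 5 + 5 = 10 bars.
10 (basic form) + 1 (introduction) + 3 (cadential extension) + 1 (link) = 15.

15 measures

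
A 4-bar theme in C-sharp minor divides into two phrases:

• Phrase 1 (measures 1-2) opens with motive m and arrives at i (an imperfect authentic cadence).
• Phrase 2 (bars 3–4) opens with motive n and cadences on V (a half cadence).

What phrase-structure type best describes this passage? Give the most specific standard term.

The second phrase closes with a half cadence, which is not stronger than the first phrase's imperfect authentic cadence; without a weak→strong cadential pair there is no antecedent–consequent relationship, so this is a phrase group rather than a period.

phrase group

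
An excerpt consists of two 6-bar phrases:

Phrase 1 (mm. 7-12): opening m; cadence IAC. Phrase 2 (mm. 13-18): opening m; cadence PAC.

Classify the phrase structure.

Phrase 1 ends with an imperfect authentic cadence (weaker) and phrase 2 with a perfect authentic cadence (stronger): antecedent + consequent = a period.
The two phrases open with the same material (m / m), so the period is parallel.

parallel period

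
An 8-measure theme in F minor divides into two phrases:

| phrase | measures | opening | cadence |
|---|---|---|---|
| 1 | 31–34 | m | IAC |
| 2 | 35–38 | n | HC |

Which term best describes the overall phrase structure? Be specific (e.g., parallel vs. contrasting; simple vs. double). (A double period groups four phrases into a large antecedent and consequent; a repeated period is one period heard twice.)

The second phrase closes with a half cadence, which is not stronger than the first phrase's imperfect authentic cadence; without a weak→strong cadential pair there is no antecedent–consequent relationship, so this is a phrase group rather than a period.

phrase group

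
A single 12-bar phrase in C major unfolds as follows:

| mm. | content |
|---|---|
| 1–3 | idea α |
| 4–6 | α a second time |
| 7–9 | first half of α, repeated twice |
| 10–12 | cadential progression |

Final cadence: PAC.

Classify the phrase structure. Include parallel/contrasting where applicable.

sentence

Basic idea (measures 1–3) + its repetition (measures 4–6) form the presentation; fragmentation and cadence (mm. 7–12) form the continuation — the 12-bar whole is a sentence.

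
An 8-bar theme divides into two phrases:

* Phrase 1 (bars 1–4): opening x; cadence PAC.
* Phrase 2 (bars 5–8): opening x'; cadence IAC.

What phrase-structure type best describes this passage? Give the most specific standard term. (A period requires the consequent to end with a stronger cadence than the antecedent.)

phrase group

The second phrase closes with an imperfect authentic cadence, which is not stronger than the first phrase's perfect authentic cadence; without a weak→strong cadential pair there is no antecedent–consequent relationship, so this is a phrase group rather than a period.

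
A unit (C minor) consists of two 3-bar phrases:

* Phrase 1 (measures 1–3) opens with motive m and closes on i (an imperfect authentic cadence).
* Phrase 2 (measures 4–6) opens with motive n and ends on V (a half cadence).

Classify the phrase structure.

The second phrase closes with a half cadence, which is not stronger than the first phrase's imperfect authentic cadence; without a weak→strong cadential pair there is no antecedent–consequent relationship, so this is a phrase group rather than a period.

phrase group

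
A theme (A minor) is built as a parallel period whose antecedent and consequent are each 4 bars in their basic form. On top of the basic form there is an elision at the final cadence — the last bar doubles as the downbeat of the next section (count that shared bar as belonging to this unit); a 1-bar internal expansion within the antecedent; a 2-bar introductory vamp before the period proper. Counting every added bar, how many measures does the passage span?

Basic parallel period: 4 + 4 = 8 bars.
8 (basic form) + 1 (internal expansion) + 2 (introduction) = 11.
The elision shares a bar with the next section but does not change this unit's count.

11 measures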